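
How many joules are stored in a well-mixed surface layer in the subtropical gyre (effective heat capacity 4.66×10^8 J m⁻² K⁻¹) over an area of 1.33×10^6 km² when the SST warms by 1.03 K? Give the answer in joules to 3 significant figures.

6.38×10^20 J

Areal heat capacity C = 4.66×10^8 J m⁻² K⁻¹ (given).
Heat per unit area: q = C ΔT = 4.66×10^8 × 1.03 = 4.80×10^8 J/m².
Total heat: Q = q × A = 4.80×10^8 × (1.33×10^6 × 10⁶ m²) = 6.38×10^20 J.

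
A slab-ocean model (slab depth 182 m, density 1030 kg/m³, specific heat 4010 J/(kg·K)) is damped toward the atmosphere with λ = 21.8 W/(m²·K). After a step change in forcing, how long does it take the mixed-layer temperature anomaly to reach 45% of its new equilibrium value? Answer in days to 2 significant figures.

Areal heat capacity C = ρ c_p D = 1030 × 4010 × 182 = 7.52×10^8 J/(m^2 K).
τ = C / λ = 7.52×10^8 / 21.8 = 3.45×10^7 s.
Fraction reached: 1 − e^(−t/τ) = 0.45 ⇒ t = −τ ln(1 − 0.45) = τ × 0.598.
t = 2.06×10^7 s = 239 days.

240 days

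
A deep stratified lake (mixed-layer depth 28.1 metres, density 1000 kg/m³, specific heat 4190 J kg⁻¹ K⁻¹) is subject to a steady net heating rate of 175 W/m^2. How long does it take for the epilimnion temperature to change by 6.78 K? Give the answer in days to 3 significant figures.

Areal heat capacity C = ρ c_p D = 1000 × 4190 × 28.1 = 1.18×10^8 J m⁻² K⁻¹.
Time required: Δt = C ΔT / F = 1.18×10^8 × 6.78 / 175 = 4.56×10^6 s.
In days: 4.56×10^6 s / (86400 s/day) = 52.8 days.

52.8 days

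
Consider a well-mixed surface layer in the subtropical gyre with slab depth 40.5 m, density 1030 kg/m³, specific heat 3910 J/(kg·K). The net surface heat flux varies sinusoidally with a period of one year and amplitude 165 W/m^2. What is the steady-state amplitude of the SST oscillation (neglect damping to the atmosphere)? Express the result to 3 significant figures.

Areal heat capacity C = ρ c_p D = 1030 × 3910 × 40.5 = 1.63×10^8 J/(m^2 K).
Angular frequency ω = 2π / T = 2π / 3.15×10^7 s = 1.99×10^-7 s⁻¹.
Cω = 1.63×10^8 × 1.99×10^-7 = 32.5 W/(m²·K).
Amplitude A = F₀ / (Cω) = 165 / 32.5 = 5.08 K.

5.08 K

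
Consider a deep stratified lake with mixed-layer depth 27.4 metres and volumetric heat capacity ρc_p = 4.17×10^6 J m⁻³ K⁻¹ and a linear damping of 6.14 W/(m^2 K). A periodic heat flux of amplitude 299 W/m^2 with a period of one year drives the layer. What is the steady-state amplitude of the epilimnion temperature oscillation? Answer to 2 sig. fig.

Areal heat capacity C = ρc_p × D = 4.17×10^6 × 27.4 = 1.14×10^8 J m⁻² K⁻¹.
Angular frequency ω = 2π / T = 2π / 3.15×10^7 s = 1.99×10^-7 s⁻¹.
√((Cω)² + λ²) = √((22.8)² + 6.14²) = 23.6 W/(m²·K).
Amplitude A = F₀ / √((Cω)²+λ²) = 299 / 23.6 = 12.7 K.

13 K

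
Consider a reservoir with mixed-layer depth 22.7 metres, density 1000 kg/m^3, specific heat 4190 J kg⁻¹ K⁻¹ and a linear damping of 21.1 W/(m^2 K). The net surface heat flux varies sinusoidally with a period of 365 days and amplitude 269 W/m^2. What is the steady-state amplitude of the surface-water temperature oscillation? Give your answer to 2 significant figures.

Areal heat capacity C = ρ c_p D = 1000 × 4190 × 22.7 = 9.51×10^7 J m⁻² K⁻¹.
Angular frequency ω = 2π / T = 2π / 3.15×10^7 s = 1.99×10^-7 s⁻¹.
√((Cω)² + λ²) = √((19.0)² + 21.1²) = 28.4 W/(m²·K).
Amplitude A = F₀ / √((Cω)²+λ²) = 269 / 28.4 = 9.49 K.

9.5 K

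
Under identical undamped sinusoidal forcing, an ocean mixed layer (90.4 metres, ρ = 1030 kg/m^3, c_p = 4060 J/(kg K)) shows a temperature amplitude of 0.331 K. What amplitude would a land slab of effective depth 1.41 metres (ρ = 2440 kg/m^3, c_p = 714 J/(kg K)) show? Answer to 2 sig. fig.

C_ocean = 3.78×10^8 J/(m²·K); C_land = 2.46×10^6 J/(m²·K).
A ∝ 1/C ⇒ A_land = A_ocean × C_ocean/C_land = 0.331 × 154 = 50.9 K.

51 K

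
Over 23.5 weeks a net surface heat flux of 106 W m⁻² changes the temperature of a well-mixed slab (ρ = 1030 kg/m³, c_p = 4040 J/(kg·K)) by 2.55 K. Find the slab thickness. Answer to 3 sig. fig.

Heat input Q = F Δt = 106 × 1.42×10^7 s = 1.51×10^9 J/m².
Required areal heat capacity C = Q / ΔT = 5.91×10^8 J/(m²·K).
Depth D = C / (ρ c_p) = 5.91×10^8 / (1030 × 4040) = 142 m.

142 m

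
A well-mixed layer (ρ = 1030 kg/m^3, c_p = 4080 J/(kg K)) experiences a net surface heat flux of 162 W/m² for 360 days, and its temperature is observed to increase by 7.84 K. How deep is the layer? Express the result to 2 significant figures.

Heat input Q = F Δt = 162 × 3.11×10^7 s = 5.04×10^9 J/m².
Required areal heat capacity C = Q / ΔT = 6.43×10^8 J/(m²·K).
Depth D = C / (ρ c_p) = 6.43×10^8 / (1030 × 4080) = 153 m.

150 m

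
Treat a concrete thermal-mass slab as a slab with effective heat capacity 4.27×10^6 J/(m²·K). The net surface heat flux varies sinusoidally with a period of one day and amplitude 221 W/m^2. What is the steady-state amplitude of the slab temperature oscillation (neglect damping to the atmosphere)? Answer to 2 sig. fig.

0.71 K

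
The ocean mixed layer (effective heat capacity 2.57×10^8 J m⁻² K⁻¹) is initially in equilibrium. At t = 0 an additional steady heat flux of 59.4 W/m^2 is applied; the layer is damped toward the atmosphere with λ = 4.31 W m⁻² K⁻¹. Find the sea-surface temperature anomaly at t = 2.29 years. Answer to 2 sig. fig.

Areal heat capacity C = 2.57×10^8 J m⁻² K⁻¹ (given).
τ = C / λ = 2.57×10^8 / 4.31 = 5.96×10^7 s.
Equilibrium anomaly ΔT_eq = F / λ = 59.4 / 4.31 = 13.8 K.
t = 2.29 years = 7.23×10^7 s, so t/τ = 1.21.
ΔT(t) = ΔT_eq (1 − e^(−t/τ)) = 13.8 × (1 − e^−1.21) = 9.68 K.

9.7 K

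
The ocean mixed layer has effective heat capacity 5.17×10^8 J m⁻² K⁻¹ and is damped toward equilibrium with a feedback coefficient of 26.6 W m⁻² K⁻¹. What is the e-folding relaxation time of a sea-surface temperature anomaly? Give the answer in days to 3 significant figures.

Areal heat capacity C = 5.17×10^8 J m⁻² K⁻¹ (given).
Relaxation time τ = C / λ = 5.17×10^8 / 26.6 = 1.94×10^7 s.
In days: 1.94×10^7 s / (86400 s/day) = 225 days.

225 days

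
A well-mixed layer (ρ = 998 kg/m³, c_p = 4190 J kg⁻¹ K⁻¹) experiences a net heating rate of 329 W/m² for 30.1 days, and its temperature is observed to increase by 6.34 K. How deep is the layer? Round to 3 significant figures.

Heat input Q = F Δt = 329 × 2.60×10^6 s = 8.56×10^8 J/m².
Required areal heat capacity C = Q / ΔT = 1.35×10^8 J/(m²·K).
Depth D = C / (ρ c_p) = 1.35×10^8 / (998 × 4190) = 32.3 m.

32.3 m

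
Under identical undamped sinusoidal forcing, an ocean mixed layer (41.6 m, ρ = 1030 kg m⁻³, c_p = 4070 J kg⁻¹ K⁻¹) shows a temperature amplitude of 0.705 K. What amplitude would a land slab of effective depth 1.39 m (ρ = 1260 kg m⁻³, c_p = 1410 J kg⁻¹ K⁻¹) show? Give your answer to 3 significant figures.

C_ocean = 1.74×10^8 J/(m²·K); C_land = 2.47×10^6 J/(m²·K).
A ∝ 1/C ⇒ A_land = A_ocean × C_ocean/C_land = 0.705 × 70.6 = 49.8 K.

49.8 K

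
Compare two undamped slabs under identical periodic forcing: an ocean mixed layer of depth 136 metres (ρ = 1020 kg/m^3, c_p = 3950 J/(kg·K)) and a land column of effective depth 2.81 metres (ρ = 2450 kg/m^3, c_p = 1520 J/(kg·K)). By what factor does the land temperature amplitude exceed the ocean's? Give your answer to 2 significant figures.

C_ocean = 1020 × 3950 × 136 = 5.48×10^8 J/(m²·K).
C_land = 2450 × 1520 × 2.81 = 1.05×10^7 J/(m²·K).
Undamped amplitude ∝ 1/C, so A_land/A_ocean = C_ocean/C_land = 52.4.

52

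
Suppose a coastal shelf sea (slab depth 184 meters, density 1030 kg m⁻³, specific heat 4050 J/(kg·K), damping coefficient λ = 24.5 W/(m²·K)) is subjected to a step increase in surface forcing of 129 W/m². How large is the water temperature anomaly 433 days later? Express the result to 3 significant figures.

3.67 K

Areal heat capacity C = ρ c_p D = 1030 × 4050 × 184 = 7.68×10^8 J m⁻² K⁻¹.
τ = C / λ = 7.68×10^8 / 24.5 = 3.13×10^7 s.
Equilibrium anomaly ΔT_eq = F / λ = 129 / 24.5 = 5.27 K.
t = 433 days = 3.74×10^7 s, so t/τ = 1.19.
ΔT(t) = ΔT_eq (1 − e^(−t/τ)) = 5.27 × (1 − e^−1.19) = 3.67 K.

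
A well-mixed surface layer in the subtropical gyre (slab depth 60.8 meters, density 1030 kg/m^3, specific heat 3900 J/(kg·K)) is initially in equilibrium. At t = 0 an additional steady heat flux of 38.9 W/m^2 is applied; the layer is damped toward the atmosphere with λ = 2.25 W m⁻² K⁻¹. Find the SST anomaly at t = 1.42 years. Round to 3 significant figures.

5.85 K

Areal heat capacity C = ρ c_p D = 1030 × 3900 × 60.8 = 2.44×10^8 J/(m²·K).
τ = C / λ = 2.44×10^8 / 2.25 = 1.09×10^8 s.
Equilibrium anomaly ΔT_eq = F / λ = 38.9 / 2.25 = 17.3 K.
t = 1.42 years = 4.48×10^7 s, so t/τ = 0.413.
ΔT(t) = ΔT_eq (1 − e^(−t/τ)) = 17.3 × (1 − e^−0.413) = 5.85 K.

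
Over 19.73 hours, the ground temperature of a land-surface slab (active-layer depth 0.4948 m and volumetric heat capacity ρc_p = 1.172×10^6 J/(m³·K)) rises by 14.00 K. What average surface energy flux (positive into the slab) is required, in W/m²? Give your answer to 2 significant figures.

110

Areal heat capacity C = ρc_p × D = 1.172×10^6 × 0.4948 = 5.80×10^5 J m⁻² K⁻¹.
Required heat per unit area: Q = C ΔT = 5.80×10^5 × 14.00 = 8.12×10^6 J/m².
Flux F = Q / Δt = 8.12×10^6 / 71000 s = 114 W/m².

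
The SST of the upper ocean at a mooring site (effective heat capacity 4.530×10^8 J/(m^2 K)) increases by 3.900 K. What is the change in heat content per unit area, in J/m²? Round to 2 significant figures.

1.8×10^9

Areal heat capacity C = 4.530×10^8 J/(m^2 K) (given).
ΔQ = C ΔT = 4.53×10^8 × 3.900 = 1.77×10^9 J/m².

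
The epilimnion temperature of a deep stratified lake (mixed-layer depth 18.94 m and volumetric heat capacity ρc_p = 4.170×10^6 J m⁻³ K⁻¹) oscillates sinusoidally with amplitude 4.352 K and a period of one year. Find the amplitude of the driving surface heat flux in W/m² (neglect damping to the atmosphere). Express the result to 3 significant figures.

Areal heat capacity C = ρc_p × D = 4.170×10^6 × 18.94 = 7.90×10^7 J m⁻² K⁻¹.
ω = 2π / 3.15×10^7 s = 1.99×10^-7 s⁻¹.
Cω = 7.90×10^7 × 1.99×10^-7 = 15.7 W/(m²·K).
F₀ = A × Cω = 4.352 × 15.7 = 68.5 W/m².

68.5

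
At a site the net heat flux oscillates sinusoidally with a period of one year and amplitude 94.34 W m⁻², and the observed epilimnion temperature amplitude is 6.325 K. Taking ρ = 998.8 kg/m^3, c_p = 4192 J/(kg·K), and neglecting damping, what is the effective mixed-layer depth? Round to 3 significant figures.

17.9 m

ω = 2π / 3.15×10^7 s = 1.99×10^-7 s⁻¹.
Required C = F₀ / (A ω) = 94.34 / (6.325 × 1.99×10^-7) = 7.49×10^7 J/(m²·K).
D = C / (ρ c_p) = 7.49×10^7 / (998.8 × 4192) = 17.9 m.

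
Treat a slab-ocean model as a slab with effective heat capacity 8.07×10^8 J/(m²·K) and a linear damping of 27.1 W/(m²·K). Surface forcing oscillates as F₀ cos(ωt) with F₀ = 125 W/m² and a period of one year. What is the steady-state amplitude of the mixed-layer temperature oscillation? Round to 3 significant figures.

0.767 K

Areal heat capacity C = 8.07×10^8 J/(m²·K) (given).
Angular frequency ω = 2π / T = 2π / 3.15×10^7 s = 1.99×10^-7 s⁻¹.
√((Cω)² + λ²) = √((161)² + 27.1²) = 163 W/(m²·K).
Amplitude A = F₀ / √((Cω)²+λ²) = 125 / 163 = 0.767 K.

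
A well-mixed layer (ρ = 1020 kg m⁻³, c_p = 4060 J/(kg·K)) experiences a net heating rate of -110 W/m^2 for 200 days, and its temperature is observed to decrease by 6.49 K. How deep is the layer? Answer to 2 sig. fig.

Heat input Q = F Δt = -110 × 1.73×10^7 s = -1.90×10^9 J/m².
Required areal heat capacity C = Q / ΔT = 2.93×10^8 J/(m²·K).
Depth D = C / (ρ c_p) = 2.93×10^8 / (1020 × 4060) = 70.7 m.

71 m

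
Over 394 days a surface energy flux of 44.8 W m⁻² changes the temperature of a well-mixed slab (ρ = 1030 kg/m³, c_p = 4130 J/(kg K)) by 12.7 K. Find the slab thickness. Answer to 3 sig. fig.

28.2 m

Heat input Q = F Δt = 44.8 × 3.40×10^7 s = 1.53×10^9 J/m².
Required areal heat capacity C = Q / ΔT = 1.20×10^8 J/(m²·K).
Depth D = C / (ρ c_p) = 1.20×10^8 / (1030 × 4130) = 28.2 m.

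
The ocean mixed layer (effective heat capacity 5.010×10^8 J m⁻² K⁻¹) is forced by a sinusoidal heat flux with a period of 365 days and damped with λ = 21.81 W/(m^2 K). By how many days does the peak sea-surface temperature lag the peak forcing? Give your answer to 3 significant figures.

78.8 days

Areal heat capacity C = 5.010×10^8 J m⁻² K⁻¹ (given).
ω = 2π / 3.15×10^7 s = 1.99×10^-7 s⁻¹.
Phase lag φ = arctan(Cω/λ) = arctan(99.8/21.81) = 1.36 rad.
Time lag = φ / ω = 1.36 / 1.99×10^-7 = 6.80×10^6 s = 78.8 days.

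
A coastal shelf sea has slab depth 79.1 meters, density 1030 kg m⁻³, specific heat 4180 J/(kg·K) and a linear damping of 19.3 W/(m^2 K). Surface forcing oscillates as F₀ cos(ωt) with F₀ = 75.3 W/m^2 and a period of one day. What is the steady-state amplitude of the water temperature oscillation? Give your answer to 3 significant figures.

0.00304 K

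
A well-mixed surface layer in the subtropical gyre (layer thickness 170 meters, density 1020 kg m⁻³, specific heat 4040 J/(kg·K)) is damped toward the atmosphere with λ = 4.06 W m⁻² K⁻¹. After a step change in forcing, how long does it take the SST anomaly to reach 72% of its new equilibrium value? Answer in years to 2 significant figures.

7.0 years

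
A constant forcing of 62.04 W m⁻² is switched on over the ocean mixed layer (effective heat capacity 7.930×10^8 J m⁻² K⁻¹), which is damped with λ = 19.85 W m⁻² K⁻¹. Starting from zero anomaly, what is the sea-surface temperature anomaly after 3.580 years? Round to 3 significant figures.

2.94 K

Areal heat capacity C = 7.930×10^8 J m⁻² K⁻¹ (given).
τ = C / λ = 7.93×10^8 / 19.85 = 3.99×10^7 s.
Equilibrium anomaly ΔT_eq = F / λ = 62.04 / 19.85 = 3.13 K.
t = 3.580 years = 1.13×10^8 s, so t/τ = 2.83.
ΔT(t) = ΔT_eq (1 − e^(−t/τ)) = 3.13 × (1 − e^−2.83) = 2.94 K.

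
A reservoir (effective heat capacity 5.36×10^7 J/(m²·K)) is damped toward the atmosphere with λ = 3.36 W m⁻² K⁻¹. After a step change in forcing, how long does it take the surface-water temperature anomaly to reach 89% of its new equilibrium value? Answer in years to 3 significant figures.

1.12 years

Areal heat capacity C = 5.36×10^7 J/(m²·K) (given).
τ = C / λ = 5.36×10^7 / 3.36 = 1.60×10^7 s.
Fraction reached: 1 − e^(−t/τ) = 0.89 ⇒ t = −τ ln(1 − 0.89) = τ × 2.21.
t = 3.52×10^7 s = 1.12 years.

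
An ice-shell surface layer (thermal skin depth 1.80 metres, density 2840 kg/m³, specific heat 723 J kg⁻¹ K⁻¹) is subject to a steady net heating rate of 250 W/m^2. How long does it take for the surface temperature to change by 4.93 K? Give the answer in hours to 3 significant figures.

20.2 hours

Areal heat capacity C = ρ c_p D = 2840 × 723 × 1.80 = 3.70×10^6 J m⁻² K⁻¹.
Time required: Δt = C ΔT / F = 3.70×10^6 × 4.93 / 250 = 72900 s.
In hours: 72900 s / (3600 s/hour) = 20.2 hours.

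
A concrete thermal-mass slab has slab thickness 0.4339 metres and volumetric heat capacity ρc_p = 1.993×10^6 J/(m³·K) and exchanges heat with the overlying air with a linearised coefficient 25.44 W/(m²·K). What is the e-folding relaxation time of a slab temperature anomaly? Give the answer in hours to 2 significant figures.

Areal heat capacity C = ρc_p × D = 1.993×10^6 × 0.4339 = 8.65×10^5 J m⁻² K⁻¹.
Relaxation time τ = C / λ = 8.65×10^5 / 25.44 = 34000 s.
In hours: 34000 s / (3600 s/hour) = 9.44 hours.

9.4 hours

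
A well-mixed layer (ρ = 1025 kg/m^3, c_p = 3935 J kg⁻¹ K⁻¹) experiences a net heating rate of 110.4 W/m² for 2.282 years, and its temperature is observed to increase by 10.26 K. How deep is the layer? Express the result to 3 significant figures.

192 m

Heat input Q = F Δt = 110.4 × 7.20×10^7 s = 7.95×10^9 J/m².
Required areal heat capacity C = Q / ΔT = 7.75×10^8 J/(m²·K).
Depth D = C / (ρ c_p) = 7.75×10^8 / (1025 × 3935) = 192 m.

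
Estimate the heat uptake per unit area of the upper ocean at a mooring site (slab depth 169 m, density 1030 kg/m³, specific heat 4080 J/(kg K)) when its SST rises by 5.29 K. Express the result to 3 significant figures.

3.76×10^9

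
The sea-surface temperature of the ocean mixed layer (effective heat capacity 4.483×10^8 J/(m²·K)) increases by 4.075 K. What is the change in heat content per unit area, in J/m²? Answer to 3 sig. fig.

1.83×10^9

Areal heat capacity C = 4.483×10^8 J/(m²·K) (given).
ΔQ = C ΔT = 4.48×10^8 × 4.075 = 1.83×10^9 J/m².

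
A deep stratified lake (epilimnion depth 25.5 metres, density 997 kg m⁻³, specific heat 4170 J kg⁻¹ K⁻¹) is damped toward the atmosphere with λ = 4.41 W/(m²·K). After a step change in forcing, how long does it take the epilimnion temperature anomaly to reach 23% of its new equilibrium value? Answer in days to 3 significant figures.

72.7 days

Areal heat capacity C = ρ c_p D = 997 × 4170 × 25.5 = 1.06×10^8 J m⁻² K⁻¹.
τ = C / λ = 1.06×10^8 / 4.41 = 2.40×10^7 s.
Fraction reached: 1 − e^(−t/τ) = 0.23 ⇒ t = −τ ln(1 − 0.23) = τ × 0.261.
t = 6.28×10^6 s = 72.7 days.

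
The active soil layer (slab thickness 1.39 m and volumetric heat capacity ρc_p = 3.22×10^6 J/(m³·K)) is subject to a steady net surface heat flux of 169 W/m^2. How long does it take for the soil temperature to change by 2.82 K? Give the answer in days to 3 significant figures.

Areal heat capacity C = ρc_p × D = 3.22×10^6 × 1.39 = 4.48×10^6 J/(m²·K).
Time required: Δt = C ΔT / F = 4.48×10^6 × 2.82 / 169 = 74700 s.
In days: 74700 s / (86400 s/day) = 0.864 days.

0.864 days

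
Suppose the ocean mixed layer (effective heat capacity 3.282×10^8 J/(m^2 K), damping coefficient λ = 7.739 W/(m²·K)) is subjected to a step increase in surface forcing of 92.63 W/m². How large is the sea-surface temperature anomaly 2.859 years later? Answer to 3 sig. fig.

10.5 K

Areal heat capacity C = 3.282×10^8 J/(m^2 K) (given).
τ = C / λ = 3.28×10^8 / 7.739 = 4.24×10^7 s.
Equilibrium anomaly ΔT_eq = F / λ = 92.63 / 7.739 = 12.0 K.
t = 2.859 years = 9.02×10^7 s, so t/τ = 2.13.
ΔT(t) = ΔT_eq (1 − e^(−t/τ)) = 12.0 × (1 − e^−2.13) = 10.5 K.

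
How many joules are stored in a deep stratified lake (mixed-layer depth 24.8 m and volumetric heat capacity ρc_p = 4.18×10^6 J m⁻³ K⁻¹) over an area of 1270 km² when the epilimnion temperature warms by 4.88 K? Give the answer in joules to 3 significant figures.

6.42×10^17 J

Areal heat capacity C = ρc_p × D = 4.18×10^6 × 24.8 = 1.04×10^8 J/(m^2 K).
Heat per unit area: q = C ΔT = 1.04×10^8 × 4.88 = 5.06×10^8 J/m².
Total heat: Q = q × A = 5.06×10^8 × (1270 × 10⁶ m²) = 6.42×10^17 J.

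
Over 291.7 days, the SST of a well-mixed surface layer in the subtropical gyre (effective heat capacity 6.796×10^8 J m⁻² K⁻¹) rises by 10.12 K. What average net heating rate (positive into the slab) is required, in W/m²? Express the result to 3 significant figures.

273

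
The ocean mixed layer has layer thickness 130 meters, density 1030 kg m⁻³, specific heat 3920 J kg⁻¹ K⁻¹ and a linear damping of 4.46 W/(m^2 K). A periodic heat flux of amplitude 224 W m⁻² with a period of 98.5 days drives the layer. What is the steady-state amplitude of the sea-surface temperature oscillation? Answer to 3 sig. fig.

0.578 K

Areal heat capacity C = ρ c_p D = 1030 × 3920 × 130 = 5.25×10^8 J/(m²·K).
Angular frequency ω = 2π / T = 2π / 8.51×10^6 s = 7.38×10^-7 s⁻¹.
√((Cω)² + λ²) = √((388)² + 4.46²) = 388 W/(m²·K).
Amplitude A = F₀ / √((Cω)²+λ²) = 224 / 388 = 0.578 K.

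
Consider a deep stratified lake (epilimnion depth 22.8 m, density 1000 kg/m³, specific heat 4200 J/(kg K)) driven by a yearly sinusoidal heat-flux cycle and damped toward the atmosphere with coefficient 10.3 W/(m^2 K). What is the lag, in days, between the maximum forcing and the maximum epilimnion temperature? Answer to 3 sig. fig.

Areal heat capacity C = ρ c_p D = 1000 × 4200 × 22.8 = 9.58×10^7 J/(m²·K).
ω = 2π / 3.15×10^7 s = 1.99×10^-7 s⁻¹.
Phase lag φ = arctan(Cω/λ) = arctan(19.1/10.3) = 1.08 rad.
Time lag = φ / ω = 1.08 / 1.99×10^-7 = 5.40×10^6 s = 62.5 days.

62.5 days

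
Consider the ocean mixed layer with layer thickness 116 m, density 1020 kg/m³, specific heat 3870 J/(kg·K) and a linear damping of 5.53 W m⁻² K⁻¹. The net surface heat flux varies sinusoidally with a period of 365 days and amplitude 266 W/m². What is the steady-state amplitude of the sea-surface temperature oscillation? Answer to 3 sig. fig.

Areal heat capacity C = ρ c_p D = 1020 × 3870 × 116 = 4.58×10^8 J/(m^2 K).
Angular frequency ω = 2π / T = 2π / 3.15×10^7 s = 1.99×10^-7 s⁻¹.
√((Cω)² + λ²) = √((91.2)² + 5.53²) = 91.4 W/(m²·K).
Amplitude A = F₀ / √((Cω)²+λ²) = 266 / 91.4 = 2.91 K.

2.91 K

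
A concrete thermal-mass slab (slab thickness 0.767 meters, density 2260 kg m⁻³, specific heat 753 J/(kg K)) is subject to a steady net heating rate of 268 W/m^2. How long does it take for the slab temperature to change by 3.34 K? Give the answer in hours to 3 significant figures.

4.52 hours

Areal heat capacity C = ρ c_p D = 2260 × 753 × 0.767 = 1.31×10^6 J m⁻² K⁻¹.
Time required: Δt = C ΔT / F = 1.31×10^6 × 3.34 / 268 = 16300 s.
In hours: 16300 s / (3600 s/hour) = 4.52 hours.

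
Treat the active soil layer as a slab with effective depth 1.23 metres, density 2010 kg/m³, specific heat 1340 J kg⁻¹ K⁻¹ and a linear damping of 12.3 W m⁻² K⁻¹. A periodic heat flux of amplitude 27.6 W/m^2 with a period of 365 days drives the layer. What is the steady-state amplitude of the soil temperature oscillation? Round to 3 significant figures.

Areal heat capacity C = ρ c_p D = 2010 × 1340 × 1.23 = 3.31×10^6 J/(m^2 K).
Angular frequency ω = 2π / T = 2π / 3.15×10^7 s = 1.99×10^-7 s⁻¹.
√((Cω)² + λ²) = √((0.660)² + 12.3²) = 12.3 W/(m²·K).
Amplitude A = F₀ / √((Cω)²+λ²) = 27.6 / 12.3 = 2.24 K.

2.24 K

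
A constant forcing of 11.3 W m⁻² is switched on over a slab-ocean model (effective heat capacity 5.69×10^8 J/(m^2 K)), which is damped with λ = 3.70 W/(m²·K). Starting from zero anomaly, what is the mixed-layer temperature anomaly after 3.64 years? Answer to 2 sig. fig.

1.6 K

Areal heat capacity C = 5.69×10^8 J/(m^2 K) (given).
τ = C / λ = 5.69×10^8 / 3.70 = 1.54×10^8 s.
Equilibrium anomaly ΔT_eq = F / λ = 11.3 / 3.70 = 3.05 K.
t = 3.64 years = 1.15×10^8 s, so t/τ = 0.747.
ΔT(t) = ΔT_eq (1 − e^(−t/τ)) = 3.05 × (1 − e^−0.747) = 1.61 K.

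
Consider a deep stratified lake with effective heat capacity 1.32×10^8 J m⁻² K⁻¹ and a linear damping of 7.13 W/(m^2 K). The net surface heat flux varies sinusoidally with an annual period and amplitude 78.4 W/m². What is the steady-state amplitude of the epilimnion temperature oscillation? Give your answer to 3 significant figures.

Areal heat capacity C = 1.32×10^8 J m⁻² K⁻¹ (given).
Angular frequency ω = 2π / T = 2π / 3.15×10^7 s = 1.99×10^-7 s⁻¹.
√((Cω)² + λ²) = √((26.3)² + 7.13²) = 27.2 W/(m²·K).
Amplitude A = F₀ / √((Cω)²+λ²) = 78.4 / 27.2 = 2.88 K.

2.88 K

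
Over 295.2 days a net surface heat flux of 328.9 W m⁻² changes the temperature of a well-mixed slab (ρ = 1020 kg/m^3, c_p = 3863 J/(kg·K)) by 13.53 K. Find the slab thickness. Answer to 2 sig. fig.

Heat input Q = F Δt = 328.9 × 2.55×10^7 s = 8.39×10^9 J/m².
Required areal heat capacity C = Q / ΔT = 6.20×10^8 J/(m²·K).
Depth D = C / (ρ c_p) = 6.20×10^8 / (1020 × 3863) = 157 m.

160 m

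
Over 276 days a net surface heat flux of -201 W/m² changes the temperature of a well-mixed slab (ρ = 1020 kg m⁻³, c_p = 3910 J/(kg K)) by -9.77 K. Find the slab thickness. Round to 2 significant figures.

120 m

Heat input Q = F Δt = -201 × 2.38×10^7 s = -4.79×10^9 J/m².
Required areal heat capacity C = Q / ΔT = 4.91×10^8 J/(m²·K).
Depth D = C / (ρ c_p) = 4.91×10^8 / (1020 × 3910) = 123 m.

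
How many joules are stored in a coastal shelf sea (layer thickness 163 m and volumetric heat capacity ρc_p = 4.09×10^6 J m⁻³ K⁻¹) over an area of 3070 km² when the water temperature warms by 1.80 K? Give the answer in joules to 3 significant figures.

3.68×10^18 J

Areal heat capacity C = ρc_p × D = 4.09×10^6 × 163 = 6.67×10^8 J/(m^2 K).
Heat per unit area: q = C ΔT = 6.67×10^8 × 1.80 = 1.20×10^9 J/m².
Total heat: Q = q × A = 1.20×10^9 × (3070 × 10⁶ m²) = 3.68×10^18 J.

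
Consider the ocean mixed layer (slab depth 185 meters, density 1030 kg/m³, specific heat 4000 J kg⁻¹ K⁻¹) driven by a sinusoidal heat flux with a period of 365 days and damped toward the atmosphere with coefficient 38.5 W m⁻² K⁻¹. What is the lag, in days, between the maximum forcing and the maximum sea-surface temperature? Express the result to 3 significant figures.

Areal heat capacity C = ρ c_p D = 1030 × 4000 × 185 = 7.62×10^8 J m⁻² K⁻¹.
ω = 2π / 3.15×10^7 s = 1.99×10^-7 s⁻¹.
Phase lag φ = arctan(Cω/λ) = arctan(152/38.5) = 1.32 rad.
Time lag = φ / ω = 1.32 / 1.99×10^-7 = 6.64×10^6 s = 76.8 days.

76.8 days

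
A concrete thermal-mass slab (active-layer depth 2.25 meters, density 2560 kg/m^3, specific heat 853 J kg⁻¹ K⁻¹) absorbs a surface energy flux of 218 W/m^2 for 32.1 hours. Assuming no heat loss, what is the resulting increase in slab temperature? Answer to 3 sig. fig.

5.13 K

Areal heat capacity C = ρ c_p D = 2560 × 853 × 2.25 = 4.91×10^6 J/(m²·K).
Net heat input Q = F Δt = 218 × (32.1 hours × 3600 s/hour) = 2.52×10^7 J/m².
ΔT = Q / C = 2.52×10^7 / 4.91×10^6 = 5.13 K.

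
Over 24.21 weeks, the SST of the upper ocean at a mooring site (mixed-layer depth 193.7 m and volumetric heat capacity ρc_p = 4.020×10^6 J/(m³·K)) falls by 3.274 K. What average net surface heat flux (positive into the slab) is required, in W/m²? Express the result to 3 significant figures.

-174

Areal heat capacity C = ρc_p × D = 4.020×10^6 × 193.7 = 7.79×10^8 J/(m²·K).
Required heat per unit area: Q = C ΔT = 7.79×10^8 × -3.274 = -2.55×10^9 J/m².
Flux F = Q / Δt = -2.55×10^9 / 1.46×10^7 s = -174 W/m².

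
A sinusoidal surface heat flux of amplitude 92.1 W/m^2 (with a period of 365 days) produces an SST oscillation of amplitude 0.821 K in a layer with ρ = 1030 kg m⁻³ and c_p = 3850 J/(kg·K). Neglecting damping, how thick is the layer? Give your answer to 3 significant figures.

142 m

ω = 2π / 3.15×10^7 s = 1.99×10^-7 s⁻¹.
Required C = F₀ / (A ω) = 92.1 / (0.821 × 1.99×10^-7) = 5.63×10^8 J/(m²·K).
D = C / (ρ c_p) = 5.63×10^8 / (1030 × 3850) = 142 m.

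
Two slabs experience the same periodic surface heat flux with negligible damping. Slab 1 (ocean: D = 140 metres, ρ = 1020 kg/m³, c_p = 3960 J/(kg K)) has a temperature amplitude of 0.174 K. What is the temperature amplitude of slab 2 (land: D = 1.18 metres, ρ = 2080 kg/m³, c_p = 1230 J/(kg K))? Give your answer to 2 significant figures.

C_ocean = 5.65×10^8 J/(m²·K); C_land = 3.02×10^6 J/(m²·K).
A ∝ 1/C ⇒ A_land = A_ocean × C_ocean/C_land = 0.174 × 187 = 32.6 K.

33 K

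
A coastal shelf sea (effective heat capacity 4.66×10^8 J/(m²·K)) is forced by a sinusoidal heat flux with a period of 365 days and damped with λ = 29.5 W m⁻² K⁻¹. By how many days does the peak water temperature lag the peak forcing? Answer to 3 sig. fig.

Areal heat capacity C = 4.66×10^8 J/(m²·K) (given).
ω = 2π / 3.15×10^7 s = 1.99×10^-7 s⁻¹.
Phase lag φ = arctan(Cω/λ) = arctan(92.8/29.5) = 1.26 rad.
Time lag = φ / ω = 1.26 / 1.99×10^-7 = 6.34×10^6 s = 73.4 days.

73.4 days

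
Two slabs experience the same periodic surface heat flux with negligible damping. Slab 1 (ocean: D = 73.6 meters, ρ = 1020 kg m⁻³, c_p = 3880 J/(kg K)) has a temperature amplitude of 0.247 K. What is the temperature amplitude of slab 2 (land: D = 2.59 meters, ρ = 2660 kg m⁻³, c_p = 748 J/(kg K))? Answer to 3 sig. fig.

14.0 K

C_ocean = 2.91×10^8 J/(m²·K); C_land = 5.15×10^6 J/(m²·K).
A ∝ 1/C ⇒ A_land = A_ocean × C_ocean/C_land = 0.247 × 56.5 = 14.0 K.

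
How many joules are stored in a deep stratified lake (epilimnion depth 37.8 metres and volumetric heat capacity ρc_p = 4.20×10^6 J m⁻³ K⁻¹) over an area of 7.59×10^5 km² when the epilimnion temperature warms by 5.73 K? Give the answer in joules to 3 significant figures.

6.90×10^20 J

Areal heat capacity C = ρc_p × D = 4.20×10^6 × 37.8 = 1.59×10^8 J/(m²·K).
Heat per unit area: q = C ΔT = 1.59×10^8 × 5.73 = 9.10×10^8 J/m².
Total heat: Q = q × A = 9.10×10^8 × (7.59×10^5 × 10⁶ m²) = 6.90×10^20 J.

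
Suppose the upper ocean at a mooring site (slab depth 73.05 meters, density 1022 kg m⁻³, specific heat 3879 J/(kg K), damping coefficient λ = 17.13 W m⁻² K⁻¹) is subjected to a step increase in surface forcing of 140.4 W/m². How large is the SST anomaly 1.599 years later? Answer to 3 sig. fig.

Areal heat capacity C = ρ c_p D = 1022 × 3879 × 73.05 = 2.90×10^8 J/(m²·K).
τ = C / λ = 2.90×10^8 / 17.13 = 1.69×10^7 s.
Equilibrium anomaly ΔT_eq = F / λ = 140.4 / 17.13 = 8.20 K.
t = 1.599 years = 5.05×10^7 s, so t/τ = 2.98.
ΔT(t) = ΔT_eq (1 − e^(−t/τ)) = 8.20 × (1 − e^−2.98) = 7.78 K.

7.78 K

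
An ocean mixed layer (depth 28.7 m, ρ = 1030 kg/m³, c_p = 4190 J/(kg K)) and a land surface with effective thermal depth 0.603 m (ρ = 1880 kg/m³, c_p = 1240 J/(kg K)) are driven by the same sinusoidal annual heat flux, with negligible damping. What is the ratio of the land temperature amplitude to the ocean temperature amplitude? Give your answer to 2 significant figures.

88

C_ocean = 1030 × 4190 × 28.7 = 1.24×10^8 J/(m²·K).
C_land = 1880 × 1240 × 0.603 = 1.41×10^6 J/(m²·K).
Undamped amplitude ∝ 1/C, so A_land/A_ocean = C_ocean/C_land = 88.1.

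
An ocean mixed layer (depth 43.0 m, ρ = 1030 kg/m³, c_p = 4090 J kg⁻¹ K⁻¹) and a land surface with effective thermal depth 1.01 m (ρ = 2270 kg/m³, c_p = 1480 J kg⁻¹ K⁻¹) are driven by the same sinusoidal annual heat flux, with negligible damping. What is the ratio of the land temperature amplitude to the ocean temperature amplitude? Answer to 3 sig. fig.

C_ocean = 1030 × 4090 × 43.0 = 1.81×10^8 J/(m²·K).
C_land = 2270 × 1480 × 1.01 = 3.39×10^6 J/(m²·K).
Undamped amplitude ∝ 1/C, so A_land/A_ocean = C_ocean/C_land = 53.4.

53.4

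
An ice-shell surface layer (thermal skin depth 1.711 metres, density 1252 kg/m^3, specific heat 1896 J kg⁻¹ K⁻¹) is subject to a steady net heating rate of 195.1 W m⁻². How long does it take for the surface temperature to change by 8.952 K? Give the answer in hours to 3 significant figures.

51.8 hours

Areal heat capacity C = ρ c_p D = 1252 × 1896 × 1.711 = 4.06×10^6 J/(m²·K).
Time required: Δt = C ΔT / F = 4.06×10^6 × 8.952 / 195.1 = 1.86×10^5 s.
In hours: 1.86×10^5 s / (3600 s/hour) = 51.8 hours.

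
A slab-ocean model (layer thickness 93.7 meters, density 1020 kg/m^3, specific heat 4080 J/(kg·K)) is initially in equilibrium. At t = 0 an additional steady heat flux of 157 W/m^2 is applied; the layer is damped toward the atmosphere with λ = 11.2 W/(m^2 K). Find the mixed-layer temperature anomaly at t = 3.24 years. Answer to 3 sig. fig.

13.3 K

Areal heat capacity C = ρ c_p D = 1020 × 4080 × 93.7 = 3.90×10^8 J m⁻² K⁻¹.
τ = C / λ = 3.90×10^8 / 11.2 = 3.48×10^7 s.
Equilibrium anomaly ΔT_eq = F / λ = 157 / 11.2 = 14.0 K.
t = 3.24 years = 1.02×10^8 s, so t/τ = 2.94.
ΔT(t) = ΔT_eq (1 − e^(−t/τ)) = 14.0 × (1 − e^−2.94) = 13.3 K.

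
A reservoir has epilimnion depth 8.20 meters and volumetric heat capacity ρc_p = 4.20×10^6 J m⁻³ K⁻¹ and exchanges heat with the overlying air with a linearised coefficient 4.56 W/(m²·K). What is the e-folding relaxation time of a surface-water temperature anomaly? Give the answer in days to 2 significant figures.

Areal heat capacity C = ρc_p × D = 4.20×10^6 × 8.20 = 3.44×10^7 J/(m²·K).
Relaxation time τ = C / λ = 3.44×10^7 / 4.56 = 7.55×10^6 s.
In days: 7.55×10^6 s / (86400 s/day) = 87.4 days.

87 days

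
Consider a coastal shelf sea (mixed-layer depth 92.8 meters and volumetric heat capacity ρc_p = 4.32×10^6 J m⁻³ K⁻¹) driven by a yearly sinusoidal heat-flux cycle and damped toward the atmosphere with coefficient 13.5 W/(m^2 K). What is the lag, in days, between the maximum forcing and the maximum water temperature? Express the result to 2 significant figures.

82 days

Areal heat capacity C = ρc_p × D = 4.32×10^6 × 92.8 = 4.01×10^8 J/(m²·K).
ω = 2π / 3.15×10^7 s = 1.99×10^-7 s⁻¹.
Phase lag φ = arctan(Cω/λ) = arctan(79.9/13.5) = 1.40 rad.
Time lag = φ / ω = 1.40 / 1.99×10^-7 = 7.04×10^6 s = 81.5 days.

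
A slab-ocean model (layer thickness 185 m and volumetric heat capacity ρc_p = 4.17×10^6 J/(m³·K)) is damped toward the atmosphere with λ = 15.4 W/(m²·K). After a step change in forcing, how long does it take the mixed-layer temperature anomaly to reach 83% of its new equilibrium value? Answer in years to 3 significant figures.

2.81 years

Areal heat capacity C = ρc_p × D = 4.17×10^6 × 185 = 7.71×10^8 J/(m^2 K).
τ = C / λ = 7.71×10^8 / 15.4 = 5.01×10^7 s.
Fraction reached: 1 − e^(−t/τ) = 0.83 ⇒ t = −τ ln(1 − 0.83) = τ × 1.77.
t = 8.88×10^7 s = 2.81 years.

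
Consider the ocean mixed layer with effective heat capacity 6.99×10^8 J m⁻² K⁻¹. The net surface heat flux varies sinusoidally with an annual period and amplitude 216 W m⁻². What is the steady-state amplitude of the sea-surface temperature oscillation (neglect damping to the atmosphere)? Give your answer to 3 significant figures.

Areal heat capacity C = 6.99×10^8 J m⁻² K⁻¹ (given).
Angular frequency ω = 2π / T = 2π / 3.15×10^7 s = 1.99×10^-7 s⁻¹.
Cω = 6.99×10^8 × 1.99×10^-7 = 139 W/(m²·K).
Amplitude A = F₀ / (Cω) = 216 / 139 = 1.55 K.

1.55 K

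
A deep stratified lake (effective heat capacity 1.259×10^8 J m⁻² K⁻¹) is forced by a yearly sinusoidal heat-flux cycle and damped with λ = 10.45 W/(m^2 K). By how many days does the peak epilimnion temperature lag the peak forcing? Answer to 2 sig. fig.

68 days

Areal heat capacity C = 1.259×10^8 J m⁻² K⁻¹ (given).
ω = 2π / 3.15×10^7 s = 1.99×10^-7 s⁻¹.
Phase lag φ = arctan(Cω/λ) = arctan(25.1/10.45) = 1.18 rad.
Time lag = φ / ω = 1.18 / 1.99×10^-7 = 5.90×10^6 s = 68.3 days.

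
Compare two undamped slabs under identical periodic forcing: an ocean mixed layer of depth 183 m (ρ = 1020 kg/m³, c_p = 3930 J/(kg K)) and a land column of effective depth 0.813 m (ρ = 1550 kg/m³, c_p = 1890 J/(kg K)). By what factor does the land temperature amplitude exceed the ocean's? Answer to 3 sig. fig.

308

C_ocean = 1020 × 3930 × 183 = 7.34×10^8 J/(m²·K).
C_land = 1550 × 1890 × 0.813 = 2.38×10^6 J/(m²·K).
Undamped amplitude ∝ 1/C, so A_land/A_ocean = C_ocean/C_land = 308.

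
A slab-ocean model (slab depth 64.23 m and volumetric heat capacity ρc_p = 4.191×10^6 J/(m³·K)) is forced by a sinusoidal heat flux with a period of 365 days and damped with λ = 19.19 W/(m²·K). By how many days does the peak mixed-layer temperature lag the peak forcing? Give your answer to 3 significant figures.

71.3 days

Areal heat capacity C = ρc_p × D = 4.191×10^6 × 64.23 = 2.69×10^8 J/(m^2 K).
ω = 2π / 3.15×10^7 s = 1.99×10^-7 s⁻¹.
Phase lag φ = arctan(Cω/λ) = arctan(53.6/19.19) = 1.23 rad.
Time lag = φ / ω = 1.23 / 1.99×10^-7 = 6.16×10^6 s = 71.3 days.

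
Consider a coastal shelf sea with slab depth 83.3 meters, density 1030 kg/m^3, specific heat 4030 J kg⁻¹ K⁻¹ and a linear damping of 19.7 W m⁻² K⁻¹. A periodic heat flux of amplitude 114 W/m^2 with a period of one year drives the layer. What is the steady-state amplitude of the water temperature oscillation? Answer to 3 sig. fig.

Areal heat capacity C = ρ c_p D = 1030 × 4030 × 83.3 = 3.46×10^8 J m⁻² K⁻¹.
Angular frequency ω = 2π / T = 2π / 3.15×10^7 s = 1.99×10^-7 s⁻¹.
√((Cω)² + λ²) = √((68.9)² + 19.7²) = 71.7 W/(m²·K).
Amplitude A = F₀ / √((Cω)²+λ²) = 114 / 71.7 = 1.59 K.

1.59 K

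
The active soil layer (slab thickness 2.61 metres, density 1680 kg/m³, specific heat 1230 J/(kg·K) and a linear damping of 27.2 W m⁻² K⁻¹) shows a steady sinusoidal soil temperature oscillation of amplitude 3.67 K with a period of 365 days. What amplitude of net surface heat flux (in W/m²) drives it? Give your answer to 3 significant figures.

99.9

Areal heat capacity C = ρ c_p D = 1680 × 1230 × 2.61 = 5.39×10^6 J/(m^2 K).
ω = 2π / 3.15×10^7 s = 1.99×10^-7 s⁻¹.
√((Cω)² + λ²) = √((1.07)² + 27.2²) = 27.2 W/(m²·K).
F₀ = A × √((Cω)²+λ²) = 3.67 × 27.2 = 99.9 W/m².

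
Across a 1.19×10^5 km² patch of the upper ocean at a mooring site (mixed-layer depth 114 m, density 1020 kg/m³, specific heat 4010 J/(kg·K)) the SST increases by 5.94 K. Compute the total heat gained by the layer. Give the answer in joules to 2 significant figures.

3.3×10^20 J

Areal heat capacity C = ρ c_p D = 1020 × 4010 × 114 = 4.66×10^8 J m⁻² K⁻¹.
Heat per unit area: q = C ΔT = 4.66×10^8 × 5.94 = 2.77×10^9 J/m².
Total heat: Q = q × A = 2.77×10^9 × (1.19×10^5 × 10⁶ m²) = 3.30×10^20 J.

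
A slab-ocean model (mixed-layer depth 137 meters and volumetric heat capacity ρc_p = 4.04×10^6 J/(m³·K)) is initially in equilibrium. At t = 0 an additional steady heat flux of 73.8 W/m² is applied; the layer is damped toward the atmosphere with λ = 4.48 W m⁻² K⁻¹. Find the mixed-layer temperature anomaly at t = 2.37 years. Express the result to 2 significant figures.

Areal heat capacity C = ρc_p × D = 4.04×10^6 × 137 = 5.53×10^8 J m⁻² K⁻¹.
τ = C / λ = 5.53×10^8 / 4.48 = 1.24×10^8 s.
Equilibrium anomaly ΔT_eq = F / λ = 73.8 / 4.48 = 16.5 K.
t = 2.37 years = 7.48×10^7 s, so t/τ = 0.605.
ΔT(t) = ΔT_eq (1 − e^(−t/τ)) = 16.5 × (1 − e^−0.605) = 7.48 K.

7.5 K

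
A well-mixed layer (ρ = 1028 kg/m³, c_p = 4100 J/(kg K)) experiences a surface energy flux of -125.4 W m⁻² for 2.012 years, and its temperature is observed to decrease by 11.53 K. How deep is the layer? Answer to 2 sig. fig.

Heat input Q = F Δt = -125.4 × 6.35×10^7 s = -7.96×10^9 J/m².
Required areal heat capacity C = Q / ΔT = 6.91×10^8 J/(m²·K).
Depth D = C / (ρ c_p) = 6.91×10^8 / (1028 × 4100) = 164 m.

160 m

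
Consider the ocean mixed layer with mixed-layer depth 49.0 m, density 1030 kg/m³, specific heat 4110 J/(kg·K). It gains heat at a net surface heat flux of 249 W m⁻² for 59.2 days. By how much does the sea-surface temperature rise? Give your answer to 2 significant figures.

Areal heat capacity C = ρ c_p D = 1030 × 4110 × 49.0 = 2.07×10^8 J/(m^2 K).
Net heat input Q = F Δt = 249 × (59.2 days × 86400 s/day) = 1.27×10^9 J/m².
ΔT = Q / C = 1.27×10^9 / 2.07×10^8 = 6.14 K.

6.1 K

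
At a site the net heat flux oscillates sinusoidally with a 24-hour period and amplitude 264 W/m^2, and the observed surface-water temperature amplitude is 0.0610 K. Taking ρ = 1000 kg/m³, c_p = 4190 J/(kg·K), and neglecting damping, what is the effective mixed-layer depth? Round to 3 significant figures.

ω = 2π / 86400 s = 7.27×10^-5 s⁻¹.
Required C = F₀ / (A ω) = 264 / (0.0610 × 7.27×10^-5) = 5.95×10^7 J/(m²·K).
D = C / (ρ c_p) = 5.95×10^7 / (1000 × 4190) = 14.2 m.

14.2 m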